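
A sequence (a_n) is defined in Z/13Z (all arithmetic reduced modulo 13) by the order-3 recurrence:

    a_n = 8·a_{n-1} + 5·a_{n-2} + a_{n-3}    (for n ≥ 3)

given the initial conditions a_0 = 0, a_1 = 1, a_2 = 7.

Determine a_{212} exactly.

a_3 = 8·7 + 5·1 + 1·0 = 9
a_4 = 8·9 + 5·7 + 1·1 = 4
a_5 = 8·4 + 5·9 + 1·7 = 6
a_6 = 8·6 + 5·4 + 1·9 = 12
a_7 = 8·12 + 5·6 + 1·4 = 0
a_8 = 8·0 + 5·12 + 1·6 = 1
a_9 = 8·1 + 5·0 + 1·12 = 7
(a_7, a_8, a_9) = (0, 1, 7) = (a_0, a_1, a_2), so the sequence has period 7.
212 ≡ 2 (mod 7), hence a_212 = a_2 = 7.

7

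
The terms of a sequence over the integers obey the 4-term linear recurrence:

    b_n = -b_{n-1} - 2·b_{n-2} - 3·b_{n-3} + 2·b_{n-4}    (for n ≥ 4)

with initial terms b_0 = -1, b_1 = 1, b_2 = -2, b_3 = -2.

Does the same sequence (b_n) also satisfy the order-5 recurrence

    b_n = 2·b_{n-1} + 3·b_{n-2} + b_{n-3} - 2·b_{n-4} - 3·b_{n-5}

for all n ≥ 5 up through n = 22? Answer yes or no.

no

Terms b_0..b_22: -1, 1, -2, -2, 1, 11, -11, -18, 9, 82, -68, -159, 67, 619, -412, -1345, 446, 4718, -2399, -11065, 2601, 36162, -12967
n=5: candidate gives -5, actual b_5 = 11 ✗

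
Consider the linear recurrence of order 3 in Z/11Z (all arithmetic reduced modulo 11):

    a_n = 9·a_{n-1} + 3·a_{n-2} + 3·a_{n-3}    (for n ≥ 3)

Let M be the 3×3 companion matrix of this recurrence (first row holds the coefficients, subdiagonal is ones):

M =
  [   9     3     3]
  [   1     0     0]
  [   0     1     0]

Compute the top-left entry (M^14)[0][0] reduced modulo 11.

(M^14)[0][0] is the top entry after applying M 14 times to the unit state (1, 0, 0). Equivalently it is h_{16} for the auxiliary sequence (h_n) obeying the same recurrence with h_2 = 1 and h_i = 0 for 0 ≤ i < 2:
h_3 = 9·1 + 3·0 + 3·0 = 9
h_4 = 9·9 + 3·1 + 3·0 = 7
h_5 = 9·7 + 3·9 + 3·1 = 5
h_6 = 9·5 + 3·7 + 3·9 = 5
h_7 = 9·5 + 3·5 + 3·7 = 4
h_8 = 9·4 + 3·5 + 3·5 = 0
h_9 = 9·0 + 3·4 + 3·5 = 5
h_10 = 9·5 + 3·0 + 3·4 = 2
h_11 = 9·2 + 3·5 + 3·0 = 0
h_12 = 9·0 + 3·2 + 3·5 = 10
h_13 = 9·10 + 3·0 + 3·2 = 8
h_14 = 9·8 + 3·10 + 3·0 = 3
h_15 = 9·3 + 3·8 + 3·10 = 4
h_16 = 9·4 + 3·3 + 3·8 = 3

3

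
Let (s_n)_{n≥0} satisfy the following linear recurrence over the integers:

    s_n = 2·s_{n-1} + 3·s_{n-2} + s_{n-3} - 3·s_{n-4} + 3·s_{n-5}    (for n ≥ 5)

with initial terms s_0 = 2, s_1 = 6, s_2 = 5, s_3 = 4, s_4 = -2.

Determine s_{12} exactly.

3496

s_5 = 2·-2 + 3·4 + 1·5 + -3·6 + 3·2 = 1
s_6 = 2·1 + 3·-2 + 1·4 + -3·5 + 3·6 = 3
s_7 = 2·3 + 3·1 + 1·-2 + -3·4 + 3·5 = 10
s_8 = 2·10 + 3·3 + 1·1 + -3·-2 + 3·4 = 48
s_9 = 2·48 + 3·10 + 1·3 + -3·1 + 3·-2 = 120
s_10 = 2·120 + 3·48 + 1·10 + -3·3 + 3·1 = 388
s_11 = 2·388 + 3·120 + 1·48 + -3·10 + 3·3 = 1163
s_12 = 2·1163 + 3·388 + 1·120 + -3·48 + 3·10 = 3496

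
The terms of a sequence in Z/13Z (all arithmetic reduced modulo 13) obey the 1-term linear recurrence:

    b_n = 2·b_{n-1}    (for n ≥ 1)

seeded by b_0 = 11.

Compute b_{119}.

12

b_1 = 2·11 = 9
b_2 = 2·9 = 5
b_3 = 2·5 = 10
b_4 = 2·10 = 7
b_5 = 2·7 = 1
b_6 = 2·1 = 2
b_7 = 2·2 = 4
b_8 = 2·4 = 8
b_9 = 2·8 = 3
b_10 = 2·3 = 6
b_11 = 2·6 = 12
b_12 = 2·12 = 11
(b_12) = (11) = (b_0), so the sequence has period 12.
119 ≡ 11 (mod 12), hence b_119 = b_11 = 12.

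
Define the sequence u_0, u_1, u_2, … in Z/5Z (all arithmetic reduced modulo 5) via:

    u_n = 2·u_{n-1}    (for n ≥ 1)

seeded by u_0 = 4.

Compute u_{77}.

u_1 = 2·4 = 3
u_2 = 2·3 = 1
u_3 = 2·1 = 2
u_4 = 2·2 = 4
(u_4) = (4) = (u_0), so the sequence has period 4.
77 ≡ 1 (mod 4), hence u_77 = u_1 = 3.

3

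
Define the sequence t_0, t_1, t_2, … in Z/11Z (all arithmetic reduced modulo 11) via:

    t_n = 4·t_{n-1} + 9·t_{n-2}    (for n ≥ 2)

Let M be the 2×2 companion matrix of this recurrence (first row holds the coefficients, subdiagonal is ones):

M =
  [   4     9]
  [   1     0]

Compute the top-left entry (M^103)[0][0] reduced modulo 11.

4

(M^103)[0][0] is the top entry after applying M 103 times to the unit state (1, 0). Equivalently it is h_{104} for the auxiliary sequence (h_n) obeying the same recurrence with h_1 = 1 and h_i = 0 for 0 ≤ i < 1:
h_2 = 4·1 + 9·0 = 4
h_3 = 4·4 + 9·1 = 3
h_4 = 4·3 + 9·4 = 4
h_5 = 4·4 + 9·3 = 10
h_6 = 4·10 + 9·4 = 10
h_7 = 4·10 + 9·10 = 9
h_8 = 4·9 + 9·10 = 5
h_9 = 4·5 + 9·9 = 2
h_10 = 4·2 + 9·5 = 9
h_11 = 4·9 + 9·2 = 10
h_12 = 4·10 + 9·9 = 0
h_13 = 4·0 + 9·10 = 2
h_14 = 4·2 + 9·0 = 8
h_15 = 4·8 + 9·2 = 6
h_16 = 4·6 + 9·8 = 8
h_17 = 4·8 + 9·6 = 9
h_18 = 4·9 + 9·8 = 9
h_19 = 4·9 + 9·9 = 7
h_20 = 4·7 + 9·9 = 10
h_21 = 4·10 + 9·7 = 4
h_22 = 4·4 + 9·10 = 7
h_23 = 4·7 + 9·4 = 9
h_24 = 4·9 + 9·7 = 0
h_25 = 4·0 + 9·9 = 4
h_26 = 4·4 + 9·0 = 5
h_27 = 4·5 + 9·4 = 1
h_28 = 4·1 + 9·5 = 5
h_29 = 4·5 + 9·1 = 7
h_30 = 4·7 + 9·5 = 7
h_31 = 4·7 + 9·7 = 3
h_32 = 4·3 + 9·7 = 9
h_33 = 4·9 + 9·3 = 8
h_34 = 4·8 + 9·9 = 3
h_35 = 4·3 + 9·8 = 7
h_36 = 4·7 + 9·3 = 0
h_37 = 4·0 + 9·7 = 8
h_38 = 4·8 + 9·0 = 10
h_39 = 4·10 + 9·8 = 2
h_40 = 4·2 + 9·10 = 10
h_41 = 4·10 + 9·2 = 3
h_42 = 4·3 + 9·10 = 3
h_43 = 4·3 + 9·3 = 6
h_44 = 4·6 + 9·3 = 7
h_45 = 4·7 + 9·6 = 5
h_46 = 4·5 + 9·7 = 6
h_47 = 4·6 + 9·5 = 3
h_48 = 4·3 + 9·6 = 0
h_49 = 4·0 + 9·3 = 5
h_50 = 4·5 + 9·0 = 9
h_51 = 4·9 + 9·5 = 4
h_52 = 4·4 + 9·9 = 9
h_53 = 4·9 + 9·4 = 6
h_54 = 4·6 + 9·9 = 6
h_55 = 4·6 + 9·6 = 1
h_56 = 4·1 + 9·6 = 3
h_57 = 4·3 + 9·1 = 10
h_58 = 4·10 + 9·3 = 1
h_59 = 4·1 + 9·10 = 6
h_60 = 4·6 + 9·1 = 0
h_61 = 4·0 + 9·6 = 10
h_62 = 4·10 + 9·0 = 7
h_63 = 4·7 + 9·10 = 8
h_64 = 4·8 + 9·7 = 7
h_65 = 4·7 + 9·8 = 1
h_66 = 4·1 + 9·7 = 1
h_67 = 4·1 + 9·1 = 2
h_68 = 4·2 + 9·1 = 6
h_69 = 4·6 + 9·2 = 9
h_70 = 4·9 + 9·6 = 2
h_71 = 4·2 + 9·9 = 1
h_72 = 4·1 + 9·2 = 0
h_73 = 4·0 + 9·1 = 9
h_74 = 4·9 + 9·0 = 3
h_75 = 4·3 + 9·9 = 5
h_76 = 4·5 + 9·3 = 3
h_77 = 4·3 + 9·5 = 2
h_78 = 4·2 + 9·3 = 2
h_79 = 4·2 + 9·2 = 4
h_80 = 4·4 + 9·2 = 1
h_81 = 4·1 + 9·4 = 7
h_82 = 4·7 + 9·1 = 4
h_83 = 4·4 + 9·7 = 2
h_84 = 4·2 + 9·4 = 0
h_85 = 4·0 + 9·2 = 7
h_86 = 4·7 + 9·0 = 6
h_87 = 4·6 + 9·7 = 10
h_88 = 4·10 + 9·6 = 6
h_89 = 4·6 + 9·10 = 4
h_90 = 4·4 + 9·6 = 4
h_91 = 4·4 + 9·4 = 8
h_92 = 4·8 + 9·4 = 2
h_93 = 4·2 + 9·8 = 3
h_94 = 4·3 + 9·2 = 8
h_95 = 4·8 + 9·3 = 4
h_96 = 4·4 + 9·8 = 0
h_97 = 4·0 + 9·4 = 3
h_98 = 4·3 + 9·0 = 1
h_99 = 4·1 + 9·3 = 9
h_100 = 4·9 + 9·1 = 1
h_101 = 4·1 + 9·9 = 8
h_102 = 4·8 + 9·1 = 8
h_103 = 4·8 + 9·8 = 5
h_104 = 4·5 + 9·8 = 4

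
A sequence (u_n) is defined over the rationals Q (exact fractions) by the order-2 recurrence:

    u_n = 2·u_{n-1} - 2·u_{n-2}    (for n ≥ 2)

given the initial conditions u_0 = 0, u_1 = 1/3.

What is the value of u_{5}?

u_2 = 2·1/3 + -2·0 = 2/3
u_3 = 2·2/3 + -2·1/3 = 2/3
u_4 = 2·2/3 + -2·2/3 = 0
u_5 = 2·0 + -2·2/3 = -4/3

-4/3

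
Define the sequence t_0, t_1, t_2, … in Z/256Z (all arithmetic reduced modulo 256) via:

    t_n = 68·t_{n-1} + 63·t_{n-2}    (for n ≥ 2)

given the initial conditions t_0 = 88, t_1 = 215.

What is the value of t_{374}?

t_2 = 68·215 + 63·88 = 196
t_3 = 68·196 + 63·215 = 249
t_4 = 68·249 + 63·196 = 96
t_5 = 68·96 + 63·249 = 199
t_6 = 68·199 + 63·96 = 124
t_7 = 68·124 + 63·199 = 233
t_8 = 68·233 + 63·124 = 104
t_9 = 68·104 + 63·233 = 247
t_10 = 68·247 + 63·104 = 52
t_11 = 68·52 + 63·247 = 153
t_12 = 68·153 + 63·52 = 112
t_13 = 68·112 + 63·153 = 103
t_14 = 68·103 + 63·112 = 236
t_15 = 68·236 + 63·103 = 9
t_16 = 68·9 + 63·236 = 120
t_17 = 68·120 + 63·9 = 23
t_18 = 68·23 + 63·120 = 164
t_19 = 68·164 + 63·23 = 57
t_20 = 68·57 + 63·164 = 128
t_21 = 68·128 + 63·57 = 7
t_22 = 68·7 + 63·128 = 92
t_23 = 68·92 + 63·7 = 41
t_24 = 68·41 + 63·92 = 136
t_25 = 68·136 + 63·41 = 55
t_26 = 68·55 + 63·136 = 20
t_27 = 68·20 + 63·55 = 217
t_28 = 68·217 + 63·20 = 144
t_29 = 68·144 + 63·217 = 167
t_30 = 68·167 + 63·144 = 204
t_31 = 68·204 + 63·167 = 73
t_32 = 68·73 + 63·204 = 152
t_33 = 68·152 + 63·73 = 87
t_34 = 68·87 + 63·152 = 132
t_35 = 68·132 + 63·87 = 121
t_36 = 68·121 + 63·132 = 160
t_37 = 68·160 + 63·121 = 71
t_38 = 68·71 + 63·160 = 60
t_39 = 68·60 + 63·71 = 105
t_40 = 68·105 + 63·60 = 168
t_41 = 68·168 + 63·105 = 119
t_42 = 68·119 + 63·168 = 244
t_43 = 68·244 + 63·119 = 25
t_44 = 68·25 + 63·244 = 176
t_45 = 68·176 + 63·25 = 231
t_46 = 68·231 + 63·176 = 172
t_47 = 68·172 + 63·231 = 137
t_48 = 68·137 + 63·172 = 184
t_49 = 68·184 + 63·137 = 151
t_50 = 68·151 + 63·184 = 100
t_51 = 68·100 + 63·151 = 185
t_52 = 68·185 + 63·100 = 192
t_53 = 68·192 + 63·185 = 135
t_54 = 68·135 + 63·192 = 28
t_55 = 68·28 + 63·135 = 169
t_56 = 68·169 + 63·28 = 200
t_57 = 68·200 + 63·169 = 183
t_58 = 68·183 + 63·200 = 212
t_59 = 68·212 + 63·183 = 89
t_60 = 68·89 + 63·212 = 208
t_61 = 68·208 + 63·89 = 39
t_62 = 68·39 + 63·208 = 140
t_63 = 68·140 + 63·39 = 201
t_64 = 68·201 + 63·140 = 216
t_65 = 68·216 + 63·201 = 215
t_66 = 68·215 + 63·216 = 68
t_67 = 68·68 + 63·215 = 249
t_68 = 68·249 + 63·68 = 224
t_69 = 68·224 + 63·249 = 199
t_70 = 68·199 + 63·224 = 252
t_71 = 68·252 + 63·199 = 233
t_72 = 68·233 + 63·252 = 232
t_73 = 68·232 + 63·233 = 247
t_74 = 68·247 + 63·232 = 180
t_75 = 68·180 + 63·247 = 153
t_76 = 68·153 + 63·180 = 240
t_77 = 68·240 + 63·153 = 103
t_78 = 68·103 + 63·240 = 108
t_79 = 68·108 + 63·103 = 9
t_80 = 68·9 + 63·108 = 248
t_81 = 68·248 + 63·9 = 23
t_82 = 68·23 + 63·248 = 36
t_83 = 68·36 + 63·23 = 57
t_84 = 68·57 + 63·36 = 0
t_85 = 68·0 + 63·57 = 7
t_86 = 68·7 + 63·0 = 220
t_87 = 68·220 + 63·7 = 41
t_88 = 68·41 + 63·220 = 8
t_89 = 68·8 + 63·41 = 55
t_90 = 68·55 + 63·8 = 148
t_91 = 68·148 + 63·55 = 217
t_92 = 68·217 + 63·148 = 16
t_93 = 68·16 + 63·217 = 167
t_94 = 68·167 + 63·16 = 76
t_95 = 68·76 + 63·167 = 73
t_96 = 68·73 + 63·76 = 24
t_97 = 68·24 + 63·73 = 87
t_98 = 68·87 + 63·24 = 4
t_99 = 68·4 + 63·87 = 121
t_100 = 68·121 + 63·4 = 32
t_101 = 68·32 + 63·121 = 71
t_102 = 68·71 + 63·32 = 188
t_103 = 68·188 + 63·71 = 105
t_104 = 68·105 + 63·188 = 40
t_105 = 68·40 + 63·105 = 119
t_106 = 68·119 + 63·40 = 116
t_107 = 68·116 + 63·119 = 25
t_108 = 68·25 + 63·116 = 48
t_109 = 68·48 + 63·25 = 231
t_110 = 68·231 + 63·48 = 44
t_111 = 68·44 + 63·231 = 137
t_112 = 68·137 + 63·44 = 56
t_113 = 68·56 + 63·137 = 151
t_114 = 68·151 + 63·56 = 228
t_115 = 68·228 + 63·151 = 185
t_116 = 68·185 + 63·228 = 64
t_117 = 68·64 + 63·185 = 135
t_118 = 68·135 + 63·64 = 156
t_119 = 68·156 + 63·135 = 169
t_120 = 68·169 + 63·156 = 72
t_121 = 68·72 + 63·169 = 183
t_122 = 68·183 + 63·72 = 84
t_123 = 68·84 + 63·183 = 89
t_124 = 68·89 + 63·84 = 80
t_125 = 68·80 + 63·89 = 39
t_126 = 68·39 + 63·80 = 12
t_127 = 68·12 + 63·39 = 201
t_128 = 68·201 + 63·12 = 88
t_129 = 68·88 + 63·201 = 215
(t_128, t_129) = (88, 215) = (t_0, t_1), so the sequence has period 128.
374 ≡ 118 (mod 128), hence t_374 = t_118 = 156.

156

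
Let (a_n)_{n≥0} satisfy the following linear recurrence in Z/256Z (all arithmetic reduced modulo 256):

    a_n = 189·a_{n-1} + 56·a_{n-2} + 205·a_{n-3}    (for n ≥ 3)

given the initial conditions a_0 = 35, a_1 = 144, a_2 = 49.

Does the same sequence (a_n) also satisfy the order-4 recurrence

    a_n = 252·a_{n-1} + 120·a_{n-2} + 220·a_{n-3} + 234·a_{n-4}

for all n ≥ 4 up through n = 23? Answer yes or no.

no

Terms a_0..a_23: 35, 144, 49, 180, 236, 217, 249, 73, 34, 119, 192, 2, 197, 161, 143, 140, 145, 48, 68, 209, 157, 21, 54, 47
n=4: candidate gives 230, actual a_4 = 236 ✗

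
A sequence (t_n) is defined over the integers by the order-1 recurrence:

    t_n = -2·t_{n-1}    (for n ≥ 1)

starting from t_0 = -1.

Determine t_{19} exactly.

t_1 = -2·-1 = 2
t_2 = -2·2 = -4
t_3 = -2·-4 = 8
t_4 = -2·8 = -16
t_5 = -2·-16 = 32
t_6 = -2·32 = -64
t_7 = -2·-64 = 128
t_8 = -2·128 = -256
t_9 = -2·-256 = 512
t_10 = -2·512 = -1024
t_11 = -2·-1024 = 2048
t_12 = -2·2048 = -4096
t_13 = -2·-4096 = 8192
t_14 = -2·8192 = -16384
t_15 = -2·-16384 = 32768
t_16 = -2·32768 = -65536
t_17 = -2·-65536 = 131072
t_18 = -2·131072 = -262144
t_19 = -2·-262144 = 524288

524288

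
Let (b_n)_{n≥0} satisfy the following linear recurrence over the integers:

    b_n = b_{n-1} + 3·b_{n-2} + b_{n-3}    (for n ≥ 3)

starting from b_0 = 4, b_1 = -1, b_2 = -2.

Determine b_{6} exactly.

b_3 = 1·-2 + 3·-1 + 1·4 = -1
b_4 = 1·-1 + 3·-2 + 1·-1 = -8
b_5 = 1·-8 + 3·-1 + 1·-2 = -13
b_6 = 1·-13 + 3·-8 + 1·-1 = -38

-38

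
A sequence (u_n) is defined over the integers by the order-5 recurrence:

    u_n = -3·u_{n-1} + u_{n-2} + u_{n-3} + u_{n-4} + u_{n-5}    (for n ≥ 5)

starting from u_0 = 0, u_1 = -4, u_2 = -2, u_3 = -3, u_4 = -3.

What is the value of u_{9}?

319

u_5 = -3·-3 + 1·-3 + 1·-2 + 1·-4 + 1·0 = 0
u_6 = -3·0 + 1·-3 + 1·-3 + 1·-2 + 1·-4 = -12
u_7 = -3·-12 + 1·0 + 1·-3 + 1·-3 + 1·-2 = 28
u_8 = -3·28 + 1·-12 + 1·0 + 1·-3 + 1·-3 = -102
u_9 = -3·-102 + 1·28 + 1·-12 + 1·0 + 1·-3 = 319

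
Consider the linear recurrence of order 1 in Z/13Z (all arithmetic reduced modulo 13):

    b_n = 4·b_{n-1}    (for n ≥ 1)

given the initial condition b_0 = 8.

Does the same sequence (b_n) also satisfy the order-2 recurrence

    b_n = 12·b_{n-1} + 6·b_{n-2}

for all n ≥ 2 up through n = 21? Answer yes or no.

no

Terms b_0..b_21: 8, 6, 11, 5, 7, 2, 8, 6, 11, 5, 7, 2, 8, 6, 11, 5, 7, 2, 8, 6, 11, 5
n=2: candidate gives 3, actual b_2 = 11 ✗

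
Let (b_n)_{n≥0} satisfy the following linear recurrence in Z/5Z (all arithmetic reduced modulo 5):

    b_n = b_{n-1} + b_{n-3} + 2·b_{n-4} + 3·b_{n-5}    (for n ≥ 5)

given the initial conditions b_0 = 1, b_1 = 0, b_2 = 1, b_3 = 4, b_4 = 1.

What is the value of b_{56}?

b_5 = 1·1 + 0·4 + 1·1 + 2·0 + 3·1 = 0
b_6 = 1·0 + 0·1 + 1·4 + 2·1 + 3·0 = 1
b_7 = 1·1 + 0·0 + 1·1 + 2·4 + 3·1 = 3
b_8 = 1·3 + 0·1 + 1·0 + 2·1 + 3·4 = 2
b_9 = 1·2 + 0·3 + 1·1 + 2·0 + 3·1 = 1
b_10 = 1·1 + 0·2 + 1·3 + 2·1 + 3·0 = 1
b_11 = 1·1 + 0·1 + 1·2 + 2·3 + 3·1 = 2
b_12 = 1·2 + 0·1 + 1·1 + 2·2 + 3·3 = 1
b_13 = 1·1 + 0·2 + 1·1 + 2·1 + 3·2 = 0
b_14 = 1·0 + 0·1 + 1·2 + 2·1 + 3·1 = 2
b_15 = 1·2 + 0·0 + 1·1 + 2·2 + 3·1 = 0
b_16 = 1·0 + 0·2 + 1·0 + 2·1 + 3·2 = 3
b_17 = 1·3 + 0·0 + 1·2 + 2·0 + 3·1 = 3
b_18 = 1·3 + 0·3 + 1·0 + 2·2 + 3·0 = 2
b_19 = 1·2 + 0·3 + 1·3 + 2·0 + 3·2 = 1
b_20 = 1·1 + 0·2 + 1·3 + 2·3 + 3·0 = 0
b_21 = 1·0 + 0·1 + 1·2 + 2·3 + 3·3 = 2
b_22 = 1·2 + 0·0 + 1·1 + 2·2 + 3·3 = 1
b_23 = 1·1 + 0·2 + 1·0 + 2·1 + 3·2 = 4
b_24 = 1·4 + 0·1 + 1·2 + 2·0 + 3·1 = 4
b_25 = 1·4 + 0·4 + 1·1 + 2·2 + 3·0 = 4
b_26 = 1·4 + 0·4 + 1·4 + 2·1 + 3·2 = 1
b_27 = 1·1 + 0·4 + 1·4 + 2·4 + 3·1 = 1
b_28 = 1·1 + 0·1 + 1·4 + 2·4 + 3·4 = 0
b_29 = 1·0 + 0·1 + 1·1 + 2·4 + 3·4 = 1
b_30 = 1·1 + 0·0 + 1·1 + 2·1 + 3·4 = 1
b_31 = 1·1 + 0·1 + 1·0 + 2·1 + 3·1 = 1
b_32 = 1·1 + 0·1 + 1·1 + 2·0 + 3·1 = 0
b_33 = 1·0 + 0·1 + 1·1 + 2·1 + 3·0 = 3
b_34 = 1·3 + 0·0 + 1·1 + 2·1 + 3·1 = 4
b_35 = 1·4 + 0·3 + 1·0 + 2·1 + 3·1 = 4
b_36 = 1·4 + 0·4 + 1·3 + 2·0 + 3·1 = 0
b_37 = 1·0 + 0·4 + 1·4 + 2·3 + 3·0 = 0
b_38 = 1·0 + 0·0 + 1·4 + 2·4 + 3·3 = 1
b_39 = 1·1 + 0·0 + 1·0 + 2·4 + 3·4 = 1
b_40 = 1·1 + 0·1 + 1·0 + 2·0 + 3·4 = 3
b_41 = 1·3 + 0·1 + 1·1 + 2·0 + 3·0 = 4
b_42 = 1·4 + 0·3 + 1·1 + 2·1 + 3·0 = 2
b_43 = 1·2 + 0·4 + 1·3 + 2·1 + 3·1 = 0
b_44 = 1·0 + 0·2 + 1·4 + 2·3 + 3·1 = 3
b_45 = 1·3 + 0·0 + 1·2 + 2·4 + 3·3 = 2
b_46 = 1·2 + 0·3 + 1·0 + 2·2 + 3·4 = 3
b_47 = 1·3 + 0·2 + 1·3 + 2·0 + 3·2 = 2
b_48 = 1·2 + 0·3 + 1·2 + 2·3 + 3·0 = 0
b_49 = 1·0 + 0·2 + 1·3 + 2·2 + 3·3 = 1
b_50 = 1·1 + 0·0 + 1·2 + 2·3 + 3·2 = 0
b_51 = 1·0 + 0·1 + 1·0 + 2·2 + 3·3 = 3
b_52 = 1·3 + 0·0 + 1·1 + 2·0 + 3·2 = 0
b_53 = 1·0 + 0·3 + 1·0 + 2·1 + 3·0 = 2
b_54 = 1·2 + 0·0 + 1·3 + 2·0 + 3·1 = 3
b_55 = 1·3 + 0·2 + 1·0 + 2·3 + 3·0 = 4
b_56 = 1·4 + 0·3 + 1·2 + 2·0 + 3·3 = 0

0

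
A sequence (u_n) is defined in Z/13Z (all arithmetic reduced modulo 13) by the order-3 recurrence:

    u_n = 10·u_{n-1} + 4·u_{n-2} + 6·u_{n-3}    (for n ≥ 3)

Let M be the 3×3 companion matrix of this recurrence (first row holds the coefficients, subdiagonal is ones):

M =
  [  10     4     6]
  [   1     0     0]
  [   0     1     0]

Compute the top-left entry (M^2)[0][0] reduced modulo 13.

0

(M^2)[0][0] is the top entry after applying M 2 times to the unit state (1, 0, 0). Equivalently it is h_{4} for the auxiliary sequence (h_n) obeying the same recurrence with h_2 = 1 and h_i = 0 for 0 ≤ i < 2:
h_3 = 10·1 + 4·0 + 6·0 = 10
h_4 = 10·10 + 4·1 + 6·0 = 0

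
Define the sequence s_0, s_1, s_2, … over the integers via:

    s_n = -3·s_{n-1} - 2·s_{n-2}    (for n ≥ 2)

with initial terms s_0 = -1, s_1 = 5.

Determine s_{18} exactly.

s_2 = -3·5 + -2·-1 = -13
s_3 = -3·-13 + -2·5 = 29
s_4 = -3·29 + -2·-13 = -61
s_5 = -3·-61 + -2·29 = 125
s_6 = -3·125 + -2·-61 = -253
s_7 = -3·-253 + -2·125 = 509
s_8 = -3·509 + -2·-253 = -1021
s_9 = -3·-1021 + -2·509 = 2045
s_10 = -3·2045 + -2·-1021 = -4093
s_11 = -3·-4093 + -2·2045 = 8189
s_12 = -3·8189 + -2·-4093 = -16381
s_13 = -3·-16381 + -2·8189 = 32765
s_14 = -3·32765 + -2·-16381 = -65533
s_15 = -3·-65533 + -2·32765 = 131069
s_16 = -3·131069 + -2·-65533 = -262141
s_17 = -3·-262141 + -2·131069 = 524285
s_18 = -3·524285 + -2·-262141 = -1048573

-1048573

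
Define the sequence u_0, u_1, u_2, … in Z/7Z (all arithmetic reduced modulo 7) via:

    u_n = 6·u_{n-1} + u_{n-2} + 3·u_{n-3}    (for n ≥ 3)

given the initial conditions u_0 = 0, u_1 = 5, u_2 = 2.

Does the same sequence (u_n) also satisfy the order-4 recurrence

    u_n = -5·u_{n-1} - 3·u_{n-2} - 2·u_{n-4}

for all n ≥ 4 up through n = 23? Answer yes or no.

yes

Terms u_0..u_23: 0, 5, 2, 3, 0, 2, 0, 2, 4, 5, 5, 5, 1, 5, 4, 4, 1, 1, 5, 6, 2, 5, 1, 3
n=4: candidate gives 0, actual u_4 = 0 ✓
n=5: candidate gives 2, actual u_5 = 2 ✓
n=6: candidate gives 0, actual u_6 = 0 ✓
n=7: candidate gives 2, actual u_7 = 2 ✓
n=8: candidate gives 4, actual u_8 = 4 ✓
n=9: candidate gives 5, actual u_9 = 5 ✓
n=10: candidate gives 5, actual u_10 = 5 ✓
n=11: candidate gives 5, actual u_11 = 5 ✓
n=12: candidate gives 1, actual u_12 = 1 ✓
n=13: candidate gives 5, actual u_13 = 5 ✓
n=14: candidate gives 4, actual u_14 = 4 ✓
n=15: candidate gives 4, actual u_15 = 4 ✓
n=16: candidate gives 1, actual u_16 = 1 ✓
n=17: candidate gives 1, actual u_17 = 1 ✓
n=18: candidate gives 5, actual u_18 = 5 ✓
n=19: candidate gives 6, actual u_19 = 6 ✓
n=20: candidate gives 2, actual u_20 = 2 ✓
n=21: candidate gives 5, actual u_21 = 5 ✓
n=22: candidate gives 1, actual u_22 = 1 ✓
n=23: candidate gives 3, actual u_23 = 3 ✓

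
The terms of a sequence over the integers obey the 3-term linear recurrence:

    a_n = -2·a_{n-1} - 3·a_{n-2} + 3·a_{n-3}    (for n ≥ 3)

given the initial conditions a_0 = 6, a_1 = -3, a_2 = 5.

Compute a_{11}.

13022

a_3 = -2·5 + -3·-3 + 3·6 = 17
a_4 = -2·17 + -3·5 + 3·-3 = -58
a_5 = -2·-58 + -3·17 + 3·5 = 80
a_6 = -2·80 + -3·-58 + 3·17 = 65
a_7 = -2·65 + -3·80 + 3·-58 = -544
a_8 = -2·-544 + -3·65 + 3·80 = 1133
a_9 = -2·1133 + -3·-544 + 3·65 = -439
a_10 = -2·-439 + -3·1133 + 3·-544 = -4153
a_11 = -2·-4153 + -3·-439 + 3·1133 = 13022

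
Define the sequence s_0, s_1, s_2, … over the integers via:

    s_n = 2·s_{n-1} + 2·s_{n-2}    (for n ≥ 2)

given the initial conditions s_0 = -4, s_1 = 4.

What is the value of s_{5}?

s_2 = 2·4 + 2·-4 = 0
s_3 = 2·0 + 2·4 = 8
s_4 = 2·8 + 2·0 = 16
s_5 = 2·16 + 2·8 = 48

48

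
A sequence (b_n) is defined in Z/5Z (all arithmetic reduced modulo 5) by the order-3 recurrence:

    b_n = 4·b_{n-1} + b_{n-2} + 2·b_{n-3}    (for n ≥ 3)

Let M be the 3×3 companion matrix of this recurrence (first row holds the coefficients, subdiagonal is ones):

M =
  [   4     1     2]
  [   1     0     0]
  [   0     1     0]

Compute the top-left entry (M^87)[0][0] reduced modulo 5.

2

(M^87)[0][0] is the top entry after applying M 87 times to the unit state (1, 0, 0). Equivalently it is h_{89} for the auxiliary sequence (h_n) obeying the same recurrence with h_2 = 1 and h_i = 0 for 0 ≤ i < 2:
h_3 = 4·1 + 1·0 + 2·0 = 4
h_4 = 4·4 + 1·1 + 2·0 = 2
h_5 = 4·2 + 1·4 + 2·1 = 4
h_6 = 4·4 + 1·2 + 2·4 = 1
h_7 = 4·1 + 1·4 + 2·2 = 2
h_8 = 4·2 + 1·1 + 2·4 = 2
h_9 = 4·2 + 1·2 + 2·1 = 2
h_10 = 4·2 + 1·2 + 2·2 = 4
h_11 = 4·4 + 1·2 + 2·2 = 2
h_12 = 4·2 + 1·4 + 2·2 = 1
h_13 = 4·1 + 1·2 + 2·4 = 4
h_14 = 4·4 + 1·1 + 2·2 = 1
h_15 = 4·1 + 1·4 + 2·1 = 0
h_16 = 4·0 + 1·1 + 2·4 = 4
h_17 = 4·4 + 1·0 + 2·1 = 3
h_18 = 4·3 + 1·4 + 2·0 = 1
h_19 = 4·1 + 1·3 + 2·4 = 0
h_20 = 4·0 + 1·1 + 2·3 = 2
h_21 = 4·2 + 1·0 + 2·1 = 0
h_22 = 4·0 + 1·2 + 2·0 = 2
h_23 = 4·2 + 1·0 + 2·2 = 2
h_24 = 4·2 + 1·2 + 2·0 = 0
h_25 = 4·0 + 1·2 + 2·2 = 1
h_26 = 4·1 + 1·0 + 2·2 = 3
h_27 = 4·3 + 1·1 + 2·0 = 3
h_28 = 4·3 + 1·3 + 2·1 = 2
h_29 = 4·2 + 1·3 + 2·3 = 2
h_30 = 4·2 + 1·2 + 2·3 = 1
h_31 = 4·1 + 1·2 + 2·2 = 0
h_32 = 4·0 + 1·1 + 2·2 = 0
h_33 = 4·0 + 1·0 + 2·1 = 2
h_34 = 4·2 + 1·0 + 2·0 = 3
h_35 = 4·3 + 1·2 + 2·0 = 4
h_36 = 4·4 + 1·3 + 2·2 = 3
h_37 = 4·3 + 1·4 + 2·3 = 2
h_38 = 4·2 + 1·3 + 2·4 = 4
h_39 = 4·4 + 1·2 + 2·3 = 4
h_40 = 4·4 + 1·4 + 2·2 = 4
h_41 = 4·4 + 1·4 + 2·4 = 3
h_42 = 4·3 + 1·4 + 2·4 = 4
h_43 = 4·4 + 1·3 + 2·4 = 2
h_44 = 4·2 + 1·4 + 2·3 = 3
h_45 = 4·3 + 1·2 + 2·4 = 2
h_46 = 4·2 + 1·3 + 2·2 = 0
h_47 = 4·0 + 1·2 + 2·3 = 3
h_48 = 4·3 + 1·0 + 2·2 = 1
h_49 = 4·1 + 1·3 + 2·0 = 2
h_50 = 4·2 + 1·1 + 2·3 = 0
h_51 = 4·0 + 1·2 + 2·1 = 4
h_52 = 4·4 + 1·0 + 2·2 = 0
h_53 = 4·0 + 1·4 + 2·0 = 4
h_54 = 4·4 + 1·0 + 2·4 = 4
h_55 = 4·4 + 1·4 + 2·0 = 0
h_56 = 4·0 + 1·4 + 2·4 = 2
h_57 = 4·2 + 1·0 + 2·4 = 1
h_58 = 4·1 + 1·2 + 2·0 = 1
h_59 = 4·1 + 1·1 + 2·2 = 4
h_60 = 4·4 + 1·1 + 2·1 = 4
h_61 = 4·4 + 1·4 + 2·1 = 2
h_62 = 4·2 + 1·4 + 2·4 = 0
h_63 = 4·0 + 1·2 + 2·4 = 0
h_64 = 4·0 + 1·0 + 2·2 = 4
h_65 = 4·4 + 1·0 + 2·0 = 1
h_66 = 4·1 + 1·4 + 2·0 = 3
h_67 = 4·3 + 1·1 + 2·4 = 1
h_68 = 4·1 + 1·3 + 2·1 = 4
h_69 = 4·4 + 1·1 + 2·3 = 3
h_70 = 4·3 + 1·4 + 2·1 = 3
h_71 = 4·3 + 1·3 + 2·4 = 3
h_72 = 4·3 + 1·3 + 2·3 = 1
h_73 = 4·1 + 1·3 + 2·3 = 3
h_74 = 4·3 + 1·1 + 2·3 = 4
h_75 = 4·4 + 1·3 + 2·1 = 1
h_76 = 4·1 + 1·4 + 2·3 = 4
h_77 = 4·4 + 1·1 + 2·4 = 0
h_78 = 4·0 + 1·4 + 2·1 = 1
h_79 = 4·1 + 1·0 + 2·4 = 2
h_80 = 4·2 + 1·1 + 2·0 = 4
h_81 = 4·4 + 1·2 + 2·1 = 0
h_82 = 4·0 + 1·4 + 2·2 = 3
h_83 = 4·3 + 1·0 + 2·4 = 0
h_84 = 4·0 + 1·3 + 2·0 = 3
h_85 = 4·3 + 1·0 + 2·3 = 3
h_86 = 4·3 + 1·3 + 2·0 = 0
h_87 = 4·0 + 1·3 + 2·3 = 4
h_88 = 4·4 + 1·0 + 2·3 = 2
h_89 = 4·2 + 1·4 + 2·0 = 2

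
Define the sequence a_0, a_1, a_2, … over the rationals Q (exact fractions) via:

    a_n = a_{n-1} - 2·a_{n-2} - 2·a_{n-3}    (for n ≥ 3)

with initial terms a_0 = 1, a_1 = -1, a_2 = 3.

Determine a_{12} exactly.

-393

a_3 = 1·3 + -2·-1 + -2·1 = 3
a_4 = 1·3 + -2·3 + -2·-1 = -1
a_5 = 1·-1 + -2·3 + -2·3 = -13
a_6 = 1·-13 + -2·-1 + -2·3 = -17
a_7 = 1·-17 + -2·-13 + -2·-1 = 11
a_8 = 1·11 + -2·-17 + -2·-13 = 71
a_9 = 1·71 + -2·11 + -2·-17 = 83
a_10 = 1·83 + -2·71 + -2·11 = -81
a_11 = 1·-81 + -2·83 + -2·71 = -389
a_12 = 1·-389 + -2·-81 + -2·83 = -393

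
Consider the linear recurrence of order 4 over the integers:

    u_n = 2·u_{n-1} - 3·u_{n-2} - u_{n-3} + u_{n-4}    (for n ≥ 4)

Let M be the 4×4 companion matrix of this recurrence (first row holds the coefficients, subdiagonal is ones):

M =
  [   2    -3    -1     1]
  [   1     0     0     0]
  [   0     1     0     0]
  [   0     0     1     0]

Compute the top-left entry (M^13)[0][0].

(M^13)[0][0] is the top entry after applying M 13 times to the unit state (1, 0, 0, 0). Equivalently it is h_{16} for the auxiliary sequence (h_n) obeying the same recurrence with h_3 = 1 and h_i = 0 for 0 ≤ i < 3:
h_4 = 2·1 + -3·0 + -1·0 + 1·0 = 2
h_5 = 2·2 + -3·1 + -1·0 + 1·0 = 1
h_6 = 2·1 + -3·2 + -1·1 + 1·0 = -5
h_7 = 2·-5 + -3·1 + -1·2 + 1·1 = -14
h_8 = 2·-14 + -3·-5 + -1·1 + 1·2 = -12
h_9 = 2·-12 + -3·-14 + -1·-5 + 1·1 = 24
h_10 = 2·24 + -3·-12 + -1·-14 + 1·-5 = 93
h_11 = 2·93 + -3·24 + -1·-12 + 1·-14 = 112
h_12 = 2·112 + -3·93 + -1·24 + 1·-12 = -91
h_13 = 2·-91 + -3·112 + -1·93 + 1·24 = -587
h_14 = 2·-587 + -3·-91 + -1·112 + 1·93 = -920
h_15 = 2·-920 + -3·-587 + -1·-91 + 1·112 = 124
h_16 = 2·124 + -3·-920 + -1·-587 + 1·-91 = 3504

3504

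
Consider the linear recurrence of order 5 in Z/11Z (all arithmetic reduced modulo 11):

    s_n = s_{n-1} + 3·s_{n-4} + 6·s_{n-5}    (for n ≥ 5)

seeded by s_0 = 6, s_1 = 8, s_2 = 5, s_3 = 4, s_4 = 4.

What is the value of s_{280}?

9

s_5 = 1·4 + 0·4 + 0·5 + 3·8 + 6·6 = 9
s_6 = 1·9 + 0·4 + 0·4 + 3·5 + 6·8 = 6
s_7 = 1·6 + 0·9 + 0·4 + 3·4 + 6·5 = 4
s_8 = 1·4 + 0·6 + 0·9 + 3·4 + 6·4 = 7
s_9 = 1·7 + 0·4 + 0·6 + 3·9 + 6·4 = 3
s_10 = 1·3 + 0·7 + 0·4 + 3·6 + 6·9 = 9
Continuing the recurrence:
  s_11 = 2;  s_12 = 3;  s_13 = 10;  s_14 = 0;  s_15 = 5;  s_16 = 4
  s_17 = 8;  s_18 = 2;  s_19 = 6;  s_20 = 4;  s_21 = 8;  s_22 = 7
  s_23 = 4;  s_24 = 8;  s_25 = 1;  s_26 = 4;  s_27 = 3;  s_28 = 7
  s_29 = 3;  s_30 = 10;  s_31 = 10;  s_32 = 5;  s_33 = 1;  s_34 = 5
  s_35 = 7;  s_36 = 5;  s_37 = 5;  s_38 = 4;  s_39 = 0;  s_40 = 2
  s_41 = 3;  s_42 = 1;  s_43 = 3;  s_44 = 9;  s_45 = 8;  s_46 = 7
  s_47 = 0;  s_48 = 1;  s_49 = 2;  s_50 = 5;  s_51 = 3;  s_52 = 6
  s_53 = 7;  s_54 = 1;  s_55 = 7;  s_56 = 10;  s_57 = 1;  s_58 = 2
  s_59 = 7;  s_60 = 2;  s_61 = 10;  s_62 = 0;  s_63 = 0;  s_64 = 4
  s_65 = 2;  s_66 = 7;  s_67 = 7;  s_68 = 8;  s_69 = 5;  s_70 = 5
  s_71 = 2;  s_72 = 2;  s_73 = 10;  s_74 = 0;  s_75 = 3;  s_76 = 10
  s_77 = 8;  s_78 = 2;  s_79 = 0;  s_80 = 4;  s_81 = 0;  s_82 = 10
  s_83 = 0;  s_84 = 1;  s_85 = 3;  s_86 = 0;  s_87 = 5;  s_88 = 8
  s_89 = 1;  s_90 = 8;  s_91 = 1;  s_92 = 0;  s_93 = 7;  s_94 = 4
  s_95 = 0;  s_96 = 6;  s_97 = 5;  s_98 = 4;  s_99 = 6;  s_100 = 2
  s_101 = 9;  s_102 = 7;  s_103 = 5;  s_104 = 3;  s_105 = 9;  s_106 = 7
  s_107 = 9;  s_108 = 4;  s_109 = 5;  s_110 = 3;  s_111 = 6;  s_112 = 6
  s_113 = 1;  s_114 = 7;  s_115 = 10;  s_116 = 9;  s_117 = 4;  s_118 = 9
  s_119 = 4;  s_120 = 3;  s_121 = 3;  s_122 = 10;  s_123 = 10;  s_124 = 10
  s_125 = 4;  s_126 = 8;  s_127 = 10;  s_128 = 1;  s_129 = 7;  s_130 = 0
  s_131 = 1;  s_132 = 9;  s_133 = 3;  s_134 = 1;  s_135 = 4;  s_136 = 4
  s_137 = 1;  s_138 = 0;  s_139 = 7;  s_140 = 10;  s_141 = 4;  s_142 = 10
  s_143 = 9;  s_144 = 4;  s_145 = 10;  s_146 = 9;  s_147 = 8;  s_148 = 8
  s_149 = 7;  s_150 = 6;  s_151 = 7;  s_152 = 2;  s_153 = 5;  s_154 = 10
  s_155 = 1;  s_156 = 5;  s_157 = 10;  s_158 = 4;  s_159 = 1;  s_160 = 0
  s_161 = 5;  s_162 = 0;  s_163 = 5;  s_164 = 0;  s_165 = 4;  s_166 = 1
  s_167 = 5;  s_168 = 2;  s_169 = 3;  s_170 = 8;  s_171 = 7;  s_172 = 10
  s_173 = 9;  s_174 = 7;  s_175 = 10;  s_176 = 5;  s_177 = 4;  s_178 = 2
  s_179 = 8;  s_180 = 6;  s_181 = 4;  s_182 = 1;  s_183 = 4;  s_184 = 4
  s_185 = 8;  s_186 = 2;  s_187 = 9;  s_188 = 1;  s_189 = 5;  s_190 = 4
  s_191 = 10;  s_192 = 1;  s_193 = 0;  s_194 = 9;  s_195 = 8;  s_196 = 5
  s_197 = 0;  s_198 = 5;  s_199 = 6;  s_200 = 3;  s_201 = 0;  s_202 = 4
  s_203 = 8;  s_204 = 9;  s_205 = 5;  s_206 = 6;  s_207 = 10;  s_208 = 8
  s_209 = 0;  s_210 = 4;  s_211 = 4;  s_212 = 0;  s_213 = 4;  s_214 = 5
  s_215 = 8;  s_216 = 10;  s_217 = 0;  s_218 = 6;  s_219 = 5;  s_220 = 6
  s_221 = 0;  s_222 = 7;  s_223 = 3;  s_224 = 7;  s_225 = 10;  s_226 = 9
  s_227 = 5;  s_228 = 0;  s_229 = 6;  s_230 = 5;  s_231 = 8;  s_232 = 5
  s_233 = 1;  s_234 = 8;  s_235 = 7;  s_236 = 4;  s_237 = 4;  s_238 = 1
  s_239 = 4;  s_240 = 3;  s_241 = 6;  s_242 = 0;  s_243 = 7;  s_244 = 7
  s_245 = 10;  s_246 = 2;  s_247 = 1;  s_248 = 9;  s_249 = 4;  s_250 = 4
  s_251 = 8;  s_252 = 8;  s_253 = 8;  s_254 = 0;  s_255 = 4;  s_256 = 10
  s_257 = 5;  s_258 = 9;  s_259 = 10;  s_260 = 9;  s_261 = 7;  s_262 = 9
  s_263 = 5;  s_264 = 4;  s_265 = 2;  s_266 = 5;  s_267 = 8;  s_268 = 6
  s_269 = 3;  s_270 = 8;  s_271 = 7;  s_272 = 7;  s_273 = 8;  s_274 = 6
  s_275 = 9;  s_276 = 6;  s_277 = 6;  s_278 = 6
s_279 = 1·6 + 0·6 + 0·6 + 3·9 + 6·6 = 3
s_280 = 1·3 + 0·6 + 0·6 + 3·6 + 6·9 = 9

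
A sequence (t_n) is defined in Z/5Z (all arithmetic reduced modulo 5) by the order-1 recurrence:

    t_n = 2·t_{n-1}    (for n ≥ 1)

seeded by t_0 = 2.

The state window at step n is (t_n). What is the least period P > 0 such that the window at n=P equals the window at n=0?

n=0: window = (2)
n=1: window = (4)
n=2: window = (3)
n=3: window = (1)
n=4: window = (2)
window at n=4 equals window at n=0 → period = 4

4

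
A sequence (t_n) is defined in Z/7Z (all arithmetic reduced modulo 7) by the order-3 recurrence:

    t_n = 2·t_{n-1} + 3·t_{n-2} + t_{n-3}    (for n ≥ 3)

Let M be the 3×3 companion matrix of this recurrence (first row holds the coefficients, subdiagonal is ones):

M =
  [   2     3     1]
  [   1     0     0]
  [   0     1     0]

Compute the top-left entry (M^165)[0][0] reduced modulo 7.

(M^165)[0][0] is the top entry after applying M 165 times to the unit state (1, 0, 0). Equivalently it is h_{167} for the auxiliary sequence (h_n) obeying the same recurrence with h_2 = 1 and h_i = 0 for 0 ≤ i < 2:
h_3 = 2·1 + 3·0 + 1·0 = 2
h_4 = 2·2 + 3·1 + 1·0 = 0
h_5 = 2·0 + 3·2 + 1·1 = 0
h_6 = 2·0 + 3·0 + 1·2 = 2
h_7 = 2·2 + 3·0 + 1·0 = 4
h_8 = 2·4 + 3·2 + 1·0 = 0
h_9 = 2·0 + 3·4 + 1·2 = 0
h_10 = 2·0 + 3·0 + 1·4 = 4
h_11 = 2·4 + 3·0 + 1·0 = 1
h_12 = 2·1 + 3·4 + 1·0 = 0
h_13 = 2·0 + 3·1 + 1·4 = 0
h_14 = 2·0 + 3·0 + 1·1 = 1
(h_12, h_13, h_14) = (0, 0, 1) = (h_0, h_1, h_2), so the sequence has period 12.
167 ≡ 11 (mod 12), hence h_167 = h_11 = 1.

1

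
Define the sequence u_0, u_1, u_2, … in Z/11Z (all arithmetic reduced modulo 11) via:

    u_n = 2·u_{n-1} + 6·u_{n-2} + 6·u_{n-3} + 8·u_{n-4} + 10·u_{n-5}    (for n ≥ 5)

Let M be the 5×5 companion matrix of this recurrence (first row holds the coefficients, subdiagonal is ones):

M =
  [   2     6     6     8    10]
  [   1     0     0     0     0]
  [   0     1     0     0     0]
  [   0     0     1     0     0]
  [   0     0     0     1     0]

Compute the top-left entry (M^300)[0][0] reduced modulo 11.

0

(M^300)[0][0] is the top entry after applying M 300 times to the unit state (1, 0, 0, 0, 0). Equivalently it is h_{304} for the auxiliary sequence (h_n) obeying the same recurrence with h_4 = 1 and h_i = 0 for 0 ≤ i < 4:
h_5 = 2·1 + 6·0 + 6·0 + 8·0 + 10·0 = 2
h_6 = 2·2 + 6·1 + 6·0 + 8·0 + 10·0 = 10
h_7 = 2·10 + 6·2 + 6·1 + 8·0 + 10·0 = 5
h_8 = 2·5 + 6·10 + 6·2 + 8·1 + 10·0 = 2
h_9 = 2·2 + 6·5 + 6·10 + 8·2 + 10·1 = 10
h_10 = 2·10 + 6·2 + 6·5 + 8·10 + 10·2 = 8
Continuing the recurrence:
  h_11 = 8;  h_12 = 3;  h_13 = 4;  h_14 = 7;  h_15 = 2;  h_16 = 9
  h_17 = 2;  h_18 = 1;  h_19 = 0;  h_20 = 0;  h_21 = 2;  h_22 = 10
  h_23 = 9;  h_24 = 2;  h_25 = 2;  h_26 = 5;  h_27 = 8;  h_28 = 10
  h_29 = 2;  h_30 = 7;  h_31 = 2;  h_32 = 9;  h_33 = 1;  h_34 = 1
  h_35 = 5;  h_36 = 4;  h_37 = 10;  h_38 = 4;  h_39 = 10;  h_40 = 10
  h_41 = 4;  h_42 = 7;  h_43 = 9;  h_44 = 0;  h_45 = 8;  h_46 = 1
  h_47 = 5;  h_48 = 0;  h_49 = 1;  h_50 = 10;  h_51 = 10;  h_52 = 4
  h_53 = 4;  h_54 = 6;  h_55 = 9;  h_56 = 1;  h_57 = 10;  h_58 = 3
  h_59 = 6;  h_60 = 1;  h_61 = 3;  h_62 = 7;  h_63 = 6;  h_64 = 8
  h_65 = 7;  h_66 = 8;  h_67 = 4;  h_68 = 2;  h_69 = 3;  h_70 = 0
  h_71 = 10;  h_72 = 6;  h_73 = 6;  h_74 = 6;  h_75 = 10;  h_76 = 9
  h_77 = 2;  h_78 = 6;  h_79 = 9;  h_80 = 7;  h_81 = 1;  h_82 = 1
  h_83 = 6;  h_84 = 5;  h_85 = 9;  h_86 = 3;  h_87 = 5;  h_88 = 6
  h_89 = 6;  h_90 = 5;  h_91 = 9;  h_92 = 6;  h_93 = 6;  h_94 = 4
  h_95 = 4;  h_96 = 8;  h_97 = 7;  h_98 = 2;  h_99 = 1;  h_100 = 6
  h_101 = 1;  h_102 = 9;  h_103 = 0;  h_104 = 8;  h_105 = 6;  h_106 = 10
  h_107 = 7;  h_108 = 9;  h_109 = 6;  h_110 = 6;  h_111 = 5;  h_112 = 4
  h_113 = 3;  h_114 = 3;  h_115 = 5;  h_116 = 7;  h_117 = 5;  h_118 = 4
  h_119 = 7;  h_120 = 9;  h_121 = 7;  h_122 = 5;  h_123 = 4;  h_124 = 2
  h_125 = 6;  h_126 = 4;  h_127 = 6;  h_128 = 7;  h_129 = 10;  h_130 = 3
  h_131 = 9;  h_132 = 3;  h_133 = 8;  h_134 = 3;  h_135 = 9;  h_136 = 0
  h_137 = 1;  h_138 = 6;  h_139 = 10;  h_140 = 9;  h_141 = 1;  h_142 = 9
  h_143 = 9;  h_144 = 8;  h_145 = 2;  h_146 = 1;  h_147 = 4;  h_148 = 4
  h_149 = 2;  h_150 = 3;  h_151 = 7;  h_152 = 6;  h_153 = 7;  h_154 = 4
  h_155 = 7;  h_156 = 0;  h_157 = 6;  h_158 = 2;  h_159 = 4;  h_160 = 5
  h_161 = 6;  h_162 = 10;  h_163 = 6;  h_164 = 1;  h_165 = 9;  h_166 = 2
  h_167 = 3;  h_168 = 8;  h_169 = 7;  h_170 = 10;  h_171 = 0;  h_172 = 9
  h_173 = 5;  h_174 = 5;  h_175 = 7;  h_176 = 3;  h_177 = 10;  h_178 = 5
  h_179 = 7;  h_180 = 0;  h_181 = 6;  h_182 = 7;  h_183 = 2;  h_184 = 9
  h_185 = 10;  h_186 = 4;  h_187 = 10;  h_188 = 9;  h_189 = 8;  h_190 = 9
  h_191 = 9;  h_192 = 6;  h_193 = 10;  h_194 = 9;  h_195 = 1;  h_196 = 1
  h_197 = 4;  h_198 = 5;  h_199 = 6;  h_200 = 7;  h_201 = 1;  h_202 = 6
  h_203 = 4;  h_204 = 1;  h_205 = 8;  h_206 = 5;  h_207 = 2;  h_208 = 9
  h_209 = 2;  h_210 = 3;  h_211 = 6;  h_212 = 2;  h_213 = 10;  h_214 = 2
  h_215 = 0;  h_216 = 5;  h_217 = 1;  h_218 = 5;  h_219 = 0;  h_220 = 10
  h_221 = 9;  h_222 = 7;  h_223 = 2;  h_224 = 4;  h_225 = 3;  h_226 = 1
  h_227 = 9;  h_228 = 6;  h_229 = 4;  h_230 = 4;  h_231 = 7;  h_232 = 2
  h_233 = 8;  h_234 = 10;  h_235 = 0;  h_236 = 7;  h_237 = 4;  h_238 = 1
  h_239 = 3;  h_240 = 4;  h_241 = 2;  h_242 = 6;  h_243 = 5;  h_244 = 10
  h_245 = 10;  h_246 = 2;  h_247 = 4;  h_248 = 1;  h_249 = 9;  h_250 = 10
  h_251 = 0;  h_252 = 8;  h_253 = 4;  h_254 = 6;  h_255 = 8;  h_256 = 8
  h_257 = 3;  h_258 = 3;  h_259 = 9;  h_260 = 0;  h_261 = 0;  h_262 = 9
  h_263 = 10;  h_264 = 10;  h_265 = 2;  h_266 = 9;  h_267 = 7;  h_268 = 7
  h_269 = 6;  h_270 = 1;  h_271 = 6;  h_272 = 4;  h_273 = 3;  h_274 = 2
  h_275 = 5;  h_276 = 0;  h_277 = 7;  h_278 = 2;  h_279 = 7;  h_280 = 8
  h_281 = 5;  h_282 = 10;  h_283 = 9;  h_284 = 0;  h_285 = 3;  h_286 = 3
  h_287 = 9;  h_288 = 1;  h_289 = 10;  h_290 = 2;  h_291 = 7;  h_292 = 8
  h_293 = 6;  h_294 = 9;  h_295 = 2;  h_296 = 8;  h_297 = 1;  h_298 = 7
  h_299 = 9;  h_300 = 7;  h_301 = 0;  h_302 = 8
h_303 = 2·8 + 6·0 + 6·7 + 8·9 + 10·7 = 2
h_304 = 2·2 + 6·8 + 6·0 + 8·7 + 10·9 = 0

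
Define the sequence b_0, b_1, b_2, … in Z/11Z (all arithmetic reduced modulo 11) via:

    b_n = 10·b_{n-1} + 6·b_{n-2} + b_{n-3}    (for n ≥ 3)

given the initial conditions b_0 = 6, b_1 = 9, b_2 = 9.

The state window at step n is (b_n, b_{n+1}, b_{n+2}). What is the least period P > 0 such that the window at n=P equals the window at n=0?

n=0: window = (6, 9, 9)
n=1: window = (9, 9, 7)
n=2: window = (9, 7, 1)
n=3: window = (7, 1, 6)
n=4: window = (1, 6, 7)
n=5: window = (6, 7, 8)
n=6: window = (7, 8, 7)
n=7: window = (8, 7, 4)
n=8: window = (7, 4, 2)
n=9: window = (4, 2, 7)
n=10: window = (2, 7, 9)
n=11: window = (7, 9, 2)
n=12: window = (9, 2, 4)
n=13: window = (2, 4, 6)
n=14: window = (4, 6, 9)
n=15: window = (6, 9, 9)
window at n=15 equals window at n=0 → period = 15

15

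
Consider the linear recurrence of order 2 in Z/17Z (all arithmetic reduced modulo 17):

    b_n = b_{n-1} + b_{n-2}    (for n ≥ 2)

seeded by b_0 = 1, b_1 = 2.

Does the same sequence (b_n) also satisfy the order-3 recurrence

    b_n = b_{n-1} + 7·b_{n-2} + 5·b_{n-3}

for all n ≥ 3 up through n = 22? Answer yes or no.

Terms b_0..b_22: 1, 2, 3, 5, 8, 13, 4, 0, 4, 4, 8, 12, 3, 15, 1, 16, 0, 16, 16, 15, 14, 12, 9
n=3: candidate gives 5, actual b_3 = 5 ✓
n=4: candidate gives 2, actual b_4 = 8 ✗

no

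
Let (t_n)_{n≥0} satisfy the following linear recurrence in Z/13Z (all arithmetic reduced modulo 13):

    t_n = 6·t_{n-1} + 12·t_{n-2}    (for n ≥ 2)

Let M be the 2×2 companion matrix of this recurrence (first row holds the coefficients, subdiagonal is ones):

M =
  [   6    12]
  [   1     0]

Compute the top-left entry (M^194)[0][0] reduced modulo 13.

(M^194)[0][0] is the top entry after applying M 194 times to the unit state (1, 0). Equivalently it is h_{195} for the auxiliary sequence (h_n) obeying the same recurrence with h_1 = 1 and h_i = 0 for 0 ≤ i < 1:
h_2 = 6·1 + 12·0 = 6
h_3 = 6·6 + 12·1 = 9
h_4 = 6·9 + 12·6 = 9
h_5 = 6·9 + 12·9 = 6
h_6 = 6·6 + 12·9 = 1
h_7 = 6·1 + 12·6 = 0
h_8 = 6·0 + 12·1 = 12
h_9 = 6·12 + 12·0 = 7
h_10 = 6·7 + 12·12 = 4
h_11 = 6·4 + 12·7 = 4
h_12 = 6·4 + 12·4 = 7
h_13 = 6·7 + 12·4 = 12
h_14 = 6·12 + 12·7 = 0
h_15 = 6·0 + 12·12 = 1
(h_14, h_15) = (0, 1) = (h_0, h_1), so the sequence has period 14.
195 ≡ 13 (mod 14), hence h_195 = h_13 = 12.

12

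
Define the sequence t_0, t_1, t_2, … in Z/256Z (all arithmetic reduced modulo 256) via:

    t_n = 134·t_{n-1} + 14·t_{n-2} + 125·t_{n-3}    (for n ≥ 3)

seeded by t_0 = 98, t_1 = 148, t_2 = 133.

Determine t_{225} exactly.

40

t_3 = 134·133 + 14·148 + 125·98 = 144
t_4 = 134·144 + 14·133 + 125·148 = 234
t_5 = 134·234 + 14·144 + 125·133 = 77
t_6 = 134·77 + 14·234 + 125·144 = 106
t_7 = 134·106 + 14·77 + 125·234 = 244
t_8 = 134·244 + 14·106 + 125·77 = 29
Continuing the recurrence:
  t_9 = 72;  t_10 = 106;  t_11 = 149;  t_12 = 242;  t_13 = 148;  t_14 = 117
  t_15 = 128;  t_16 = 170;  t_17 = 29;  t_18 = 250;  t_19 = 116;  t_20 = 141
  t_21 = 56;  t_22 = 170;  t_23 = 229;  t_24 = 130;  t_25 = 148;  t_26 = 101
  t_27 = 112;  t_28 = 106;  t_29 = 237;  t_30 = 138;  t_31 = 244;  t_32 = 253
  t_33 = 40;  t_34 = 234;  t_35 = 53;  t_36 = 18;  t_37 = 148;  t_38 = 85
  t_39 = 96;  t_40 = 42;  t_41 = 189;  t_42 = 26;  t_43 = 116;  t_44 = 109
  t_45 = 24;  t_46 = 42;  t_47 = 133;  t_48 = 162;  t_49 = 148;  t_50 = 69
  t_51 = 80;  t_52 = 234;  t_53 = 141;  t_54 = 170;  t_55 = 244;  t_56 = 221
  t_57 = 8;  t_58 = 106;  t_59 = 213;  t_60 = 50;  t_61 = 148;  t_62 = 53
  t_63 = 64;  t_64 = 170;  t_65 = 93;  t_66 = 58;  t_67 = 116;  t_68 = 77
  t_69 = 248;  t_70 = 170;  t_71 = 37;  t_72 = 194;  t_73 = 148;  t_74 = 37
  t_75 = 48;  t_76 = 106;  t_77 = 45;  t_78 = 202;  t_79 = 244;  t_80 = 189
  t_81 = 232;  t_82 = 234;  t_83 = 117;  t_84 = 82;  t_85 = 148;  t_86 = 21
  t_87 = 32;  t_88 = 42;  t_89 = 253;  t_90 = 90;  t_91 = 116;  t_92 = 45
  t_93 = 216;  t_94 = 42;  t_95 = 197;  t_96 = 226;  t_97 = 148;  t_98 = 5
  t_99 = 16;  t_100 = 234;  t_101 = 205;  t_102 = 234;  t_103 = 244;  t_104 = 157
  t_105 = 200;  t_106 = 106;  t_107 = 21;  t_108 = 114;  t_109 = 148;  t_110 = 245
  t_111 = 0;  t_112 = 170;  t_113 = 157;  t_114 = 122;  t_115 = 116;  t_116 = 13
  t_117 = 184;  t_118 = 170;  t_119 = 101;  t_120 = 2;  t_121 = 148;  t_122 = 229
  t_123 = 240;  t_124 = 106;  t_125 = 109;  t_126 = 10;  t_127 = 244;  t_128 = 125
  t_129 = 168;  t_130 = 234;  t_131 = 181;  t_132 = 146;  t_133 = 148;  t_134 = 213
  t_135 = 224;  t_136 = 42;  t_137 = 61;  t_138 = 154;  t_139 = 116;  t_140 = 237
  t_141 = 152;  t_142 = 42;  t_143 = 5;  t_144 = 34;  t_145 = 148;  t_146 = 197
  t_147 = 208;  t_148 = 234;  t_149 = 13;  t_150 = 42;  t_151 = 244;  t_152 = 93
  t_153 = 136;  t_154 = 106;  t_155 = 85;  t_156 = 178;  t_157 = 148;  t_158 = 181
  t_159 = 192;  t_160 = 170;  t_161 = 221;  t_162 = 186;  t_163 = 116;  t_164 = 205
  t_165 = 120;  t_166 = 170;  t_167 = 165;  t_168 = 66;  t_169 = 148;  t_170 = 165
  t_171 = 176;  t_172 = 106;  t_173 = 173;  t_174 = 74;  t_175 = 244;  t_176 = 61
  t_177 = 104;  t_178 = 234;  t_179 = 245;  t_180 = 210;  t_181 = 148;  t_182 = 149
  t_183 = 160;  t_184 = 42;  t_185 = 125;  t_186 = 218;  t_187 = 116;  t_188 = 173
  t_189 = 88;  t_190 = 42;  t_191 = 69;  t_192 = 98;  t_193 = 148;  t_194 = 133
  t_195 = 144;  t_196 = 234;  t_197 = 77;  t_198 = 106;  t_199 = 244;  t_200 = 29
  t_201 = 72;  t_202 = 106;  t_203 = 149;  t_204 = 242;  t_205 = 148;  t_206 = 117
  t_207 = 128;  t_208 = 170;  t_209 = 29;  t_210 = 250;  t_211 = 116;  t_212 = 141
  t_213 = 56;  t_214 = 170;  t_215 = 229;  t_216 = 130;  t_217 = 148;  t_218 = 101
  t_219 = 112;  t_220 = 106;  t_221 = 237;  t_222 = 138;  t_223 = 244
t_224 = 134·244 + 14·138 + 125·237 = 253
t_225 = 134·253 + 14·244 + 125·138 = 40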